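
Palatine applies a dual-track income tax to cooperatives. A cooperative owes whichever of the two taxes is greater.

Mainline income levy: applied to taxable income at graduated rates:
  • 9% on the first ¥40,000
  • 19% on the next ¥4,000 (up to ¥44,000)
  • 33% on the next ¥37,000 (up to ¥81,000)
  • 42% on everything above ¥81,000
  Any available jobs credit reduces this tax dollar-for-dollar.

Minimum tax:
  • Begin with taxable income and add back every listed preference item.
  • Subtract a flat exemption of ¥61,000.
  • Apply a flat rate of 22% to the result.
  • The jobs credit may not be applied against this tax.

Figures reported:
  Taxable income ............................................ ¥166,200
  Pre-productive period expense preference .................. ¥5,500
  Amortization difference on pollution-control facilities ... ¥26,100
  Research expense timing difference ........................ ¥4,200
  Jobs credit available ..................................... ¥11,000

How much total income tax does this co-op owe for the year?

¥41,354

Mainline income levy:
  ¥40,000 × 9% = ¥3,600
  ¥4,000 × 19% = ¥760
  ¥37,000 × 33% = ¥12,210
  ¥85,200 × 42% = ¥35,784
  → ¥52,354
  Less jobs credit ¥11,000 → ¥41,354

Minimum tax:
  Adjusted income: ¥166,200 + ¥5,500 + ¥26,100 + ¥4,200 = ¥202,000
  Less exemption ¥61,000 → base ¥141,000
  ¥141,000 × 22% = ¥31,020

¥41,354 > ¥31,020, so the mainline income levy governs.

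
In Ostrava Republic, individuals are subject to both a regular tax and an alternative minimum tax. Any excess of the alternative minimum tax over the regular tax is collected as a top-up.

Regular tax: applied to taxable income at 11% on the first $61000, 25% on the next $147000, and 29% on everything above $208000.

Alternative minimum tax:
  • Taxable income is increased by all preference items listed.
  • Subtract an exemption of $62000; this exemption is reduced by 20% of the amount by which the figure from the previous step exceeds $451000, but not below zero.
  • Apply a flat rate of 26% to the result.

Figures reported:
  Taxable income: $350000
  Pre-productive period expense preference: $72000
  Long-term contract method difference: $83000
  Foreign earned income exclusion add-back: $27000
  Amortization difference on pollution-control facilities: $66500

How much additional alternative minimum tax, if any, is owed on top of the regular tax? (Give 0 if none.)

$62520

Alternative minimum tax:
  Adjusted income: $350000 + $72000 + $83000 + $27000 + $66500 = $598500
  Exemption: $62000 − 20% × ($598500 − $451000) = $62000 − $29500 = $32500
  Base: $598500 − $32500 = $566000
  $566000 × 26% = $147160

Regular tax:
  $61000 × 11% = $6710
  $147000 × 25% = $36750
  $142000 × 29% = $41180
  → $84640

Excess of alternative minimum tax over regular tax: $147160 − $84640 = $62520.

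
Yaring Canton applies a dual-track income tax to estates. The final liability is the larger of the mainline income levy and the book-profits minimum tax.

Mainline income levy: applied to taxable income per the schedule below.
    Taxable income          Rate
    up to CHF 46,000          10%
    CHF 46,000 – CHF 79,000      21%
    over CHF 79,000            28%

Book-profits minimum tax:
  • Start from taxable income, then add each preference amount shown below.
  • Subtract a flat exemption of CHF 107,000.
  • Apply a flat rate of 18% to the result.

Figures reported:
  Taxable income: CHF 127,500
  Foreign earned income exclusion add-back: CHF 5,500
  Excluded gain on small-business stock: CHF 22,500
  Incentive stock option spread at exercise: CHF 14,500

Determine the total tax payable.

CHF 25,110

Mainline income levy:
  CHF 46,000 × 10% = CHF 4,600
  CHF 33,000 × 21% = CHF 6,930
  CHF 48,500 × 28% = CHF 13,580
  → CHF 25,110

Book-profits minimum tax:
  Adjusted income: CHF 127,500 + CHF 5,500 + CHF 22,500 + CHF 14,500 = CHF 170,000
  Less exemption CHF 107,000 → base CHF 63,000
  CHF 63,000 × 18% = CHF 11,340

CHF 25,110 > CHF 11,340, so the mainline income levy governs.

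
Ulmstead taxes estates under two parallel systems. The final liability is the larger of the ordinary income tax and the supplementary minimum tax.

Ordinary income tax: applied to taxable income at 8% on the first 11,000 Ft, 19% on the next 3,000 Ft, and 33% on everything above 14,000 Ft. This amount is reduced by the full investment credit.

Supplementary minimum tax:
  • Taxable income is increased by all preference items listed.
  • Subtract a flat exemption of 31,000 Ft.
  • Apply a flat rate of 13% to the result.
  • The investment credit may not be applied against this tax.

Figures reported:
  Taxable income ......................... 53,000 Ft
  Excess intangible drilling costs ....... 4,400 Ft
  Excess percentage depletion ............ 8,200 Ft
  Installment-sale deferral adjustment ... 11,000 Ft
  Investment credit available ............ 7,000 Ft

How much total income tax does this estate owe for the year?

Ordinary income tax:
  11,000 Ft × 8% = 880 Ft
  3,000 Ft × 19% = 570 Ft
  39,000 Ft × 33% = 12,870 Ft
  → 14,320 Ft
  Less investment credit 7,000 Ft → 7,320 Ft

Supplementary minimum tax:
  Adjusted income: 53,000 Ft + 4,400 Ft + 8,200 Ft + 11,000 Ft = 76,600 Ft
  Less exemption 31,000 Ft → base 45,600 Ft
  45,600 Ft × 13% = 5,928 Ft

7,320 Ft > 5,928 Ft, so the ordinary income tax governs.

7,320 Ft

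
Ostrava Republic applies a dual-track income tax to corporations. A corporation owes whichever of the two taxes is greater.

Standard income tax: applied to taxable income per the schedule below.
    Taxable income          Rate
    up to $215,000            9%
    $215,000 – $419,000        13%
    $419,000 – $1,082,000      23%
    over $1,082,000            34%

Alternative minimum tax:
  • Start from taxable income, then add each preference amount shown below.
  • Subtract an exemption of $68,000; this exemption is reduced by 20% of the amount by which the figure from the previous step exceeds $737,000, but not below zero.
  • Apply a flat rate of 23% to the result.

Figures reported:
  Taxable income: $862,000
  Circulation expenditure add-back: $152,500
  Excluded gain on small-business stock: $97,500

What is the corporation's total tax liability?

Standard income tax:
  $215,000 × 9% = $19,350
  $204,000 × 13% = $26,520
  $443,000 × 23% = $101,890
  → $147,760

Alternative minimum tax:
  Adjusted income: $862,000 + $152,500 + $97,500 = $1,112,000
  Exemption: 20% × ($1,112,000 − $737,000) = $75,000 ≥ $68,000, so the exemption is fully phased out
  Base: $1,112,000 − $0 = $1,112,000
  $1,112,000 × 23% = $255,760

$255,760 > $147,760, so the alternative minimum tax is the binding amount.

$255,760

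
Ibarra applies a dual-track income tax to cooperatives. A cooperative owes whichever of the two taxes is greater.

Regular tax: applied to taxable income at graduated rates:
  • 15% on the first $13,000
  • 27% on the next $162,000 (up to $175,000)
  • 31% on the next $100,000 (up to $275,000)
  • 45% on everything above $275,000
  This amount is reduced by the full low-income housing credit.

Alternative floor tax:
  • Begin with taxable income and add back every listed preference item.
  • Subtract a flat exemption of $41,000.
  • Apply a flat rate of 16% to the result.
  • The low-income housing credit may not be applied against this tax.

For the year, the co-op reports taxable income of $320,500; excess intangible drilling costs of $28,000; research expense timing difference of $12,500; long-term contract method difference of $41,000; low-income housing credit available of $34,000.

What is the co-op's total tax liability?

Regular tax:
  $13,000 × 15% = $1,950
  $162,000 × 27% = $43,740
  $100,000 × 31% = $31,000
  $45,500 × 45% = $20,475
  → $97,165
  Less low-income housing credit $34,000 → $63,165

Alternative floor tax:
  Adjusted income: $320,500 + $28,000 + $12,500 + $41,000 = $402,000
  Less exemption $41,000 → base $361,000
  $361,000 × 16% = $57,760

$63,165 > $57,760, so the regular tax governs.

$63,165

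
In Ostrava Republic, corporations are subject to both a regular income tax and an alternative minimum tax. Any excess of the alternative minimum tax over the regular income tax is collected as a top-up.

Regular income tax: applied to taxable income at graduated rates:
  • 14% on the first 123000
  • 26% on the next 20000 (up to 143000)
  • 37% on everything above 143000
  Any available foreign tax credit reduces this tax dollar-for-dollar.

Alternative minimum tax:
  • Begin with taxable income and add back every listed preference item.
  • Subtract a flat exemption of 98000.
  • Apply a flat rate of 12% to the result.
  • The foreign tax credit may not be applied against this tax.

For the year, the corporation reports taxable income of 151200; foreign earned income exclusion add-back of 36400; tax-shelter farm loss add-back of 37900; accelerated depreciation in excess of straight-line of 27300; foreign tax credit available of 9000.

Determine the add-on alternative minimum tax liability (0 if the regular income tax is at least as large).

2122

Regular income tax:
  123000 × 14% = 17220
  20000 × 26% = 5200
  8200 × 37% = 3034
  → 25454
  Less foreign tax credit 9000 → 16454

Alternative minimum tax:
  Adjusted income: 151200 + 36400 + 37900 + 27300 = 252800
  Less exemption 98000 → base 154800
  154800 × 12% = 18576

Excess of alternative minimum tax over regular income tax: 18576 − 16454 = 2122.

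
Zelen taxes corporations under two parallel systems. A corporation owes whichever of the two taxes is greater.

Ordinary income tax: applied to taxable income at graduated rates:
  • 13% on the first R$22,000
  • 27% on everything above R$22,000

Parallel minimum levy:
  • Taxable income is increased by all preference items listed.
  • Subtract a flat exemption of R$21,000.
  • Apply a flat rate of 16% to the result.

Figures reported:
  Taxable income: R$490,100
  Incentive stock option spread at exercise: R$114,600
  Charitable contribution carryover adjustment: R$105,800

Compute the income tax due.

Ordinary income tax:
  R$22,000 × 13% = R$2,860
  R$468,100 × 27% = R$126,387
  → R$129,247

Parallel minimum levy:
  Adjusted income: R$490,100 + R$114,600 + R$105,800 = R$710,500
  Less exemption R$21,000 → base R$689,500
  R$689,500 × 16% = R$110,320

R$129,247 > R$110,320, so the ordinary income tax governs.

R$129,247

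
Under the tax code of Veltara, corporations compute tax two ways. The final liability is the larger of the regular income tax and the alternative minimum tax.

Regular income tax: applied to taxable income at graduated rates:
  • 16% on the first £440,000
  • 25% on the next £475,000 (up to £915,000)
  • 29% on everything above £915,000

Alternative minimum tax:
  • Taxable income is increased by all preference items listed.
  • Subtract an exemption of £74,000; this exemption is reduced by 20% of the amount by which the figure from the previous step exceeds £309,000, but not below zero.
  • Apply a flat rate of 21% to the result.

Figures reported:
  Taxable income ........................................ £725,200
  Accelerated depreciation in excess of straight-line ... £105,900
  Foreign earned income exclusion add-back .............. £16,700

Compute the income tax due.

£178,038

Regular income tax:
  £440,000 × 16% = £70,400
  £285,200 × 25% = £71,300
  → £141,700

Alternative minimum tax:
  Adjusted income: £725,200 + £105,900 + £16,700 = £847,800
  Exemption: 20% × (£847,800 − £309,000) = £107,760 ≥ £74,000, so the exemption is fully phased out
  Base: £847,800 − £0 = £847,800
  £847,800 × 21% = £178,038

£178,038 > £141,700, so the alternative minimum tax is the binding amount.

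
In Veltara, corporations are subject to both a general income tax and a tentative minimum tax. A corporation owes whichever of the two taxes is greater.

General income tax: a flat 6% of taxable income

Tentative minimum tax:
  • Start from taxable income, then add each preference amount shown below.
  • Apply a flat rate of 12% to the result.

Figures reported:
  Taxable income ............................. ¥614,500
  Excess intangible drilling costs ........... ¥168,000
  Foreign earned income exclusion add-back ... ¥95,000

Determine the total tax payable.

¥105,300

General income tax:
  ¥614,500 × 6% = ¥36,870

Tentative minimum tax:
  Adjusted income: ¥614,500 + ¥168,000 + ¥95,000 = ¥877,500
  ¥877,500 × 12% = ¥105,300

¥105,300 > ¥36,870, so the tentative minimum tax is the binding amount.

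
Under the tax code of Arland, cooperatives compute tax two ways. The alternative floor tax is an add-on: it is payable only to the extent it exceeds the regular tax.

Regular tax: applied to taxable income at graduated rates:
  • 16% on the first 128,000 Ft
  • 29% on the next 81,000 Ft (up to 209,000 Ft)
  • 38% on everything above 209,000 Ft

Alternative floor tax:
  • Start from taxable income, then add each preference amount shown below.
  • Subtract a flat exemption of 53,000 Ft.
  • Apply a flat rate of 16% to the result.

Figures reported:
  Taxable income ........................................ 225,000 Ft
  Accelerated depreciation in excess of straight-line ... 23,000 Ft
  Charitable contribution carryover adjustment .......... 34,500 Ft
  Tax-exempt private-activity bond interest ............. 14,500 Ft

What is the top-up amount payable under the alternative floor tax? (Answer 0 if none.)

0 Ft

Regular tax:
  128,000 Ft × 16% = 20,480 Ft
  81,000 Ft × 29% = 23,490 Ft
  16,000 Ft × 38% = 6,080 Ft
  → 50,050 Ft

Alternative floor tax:
  Adjusted income: 225,000 Ft + 23,000 Ft + 34,500 Ft + 14,500 Ft = 297,000 Ft
  Less exemption 53,000 Ft → base 244,000 Ft
  244,000 Ft × 16% = 39,040 Ft

39,040 Ft ≤ 50,050 Ft, so no add-on is due.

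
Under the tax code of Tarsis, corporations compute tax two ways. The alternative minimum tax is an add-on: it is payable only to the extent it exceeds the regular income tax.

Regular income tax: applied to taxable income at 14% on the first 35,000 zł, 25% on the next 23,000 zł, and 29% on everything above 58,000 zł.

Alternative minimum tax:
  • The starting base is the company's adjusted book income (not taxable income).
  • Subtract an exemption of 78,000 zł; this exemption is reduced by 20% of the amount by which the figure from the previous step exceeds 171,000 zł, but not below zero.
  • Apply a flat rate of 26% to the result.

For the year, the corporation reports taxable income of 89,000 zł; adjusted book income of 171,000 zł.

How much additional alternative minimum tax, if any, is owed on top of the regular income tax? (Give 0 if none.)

Regular income tax:
  35,000 zł × 14% = 4,900 zł
  23,000 zł × 25% = 5,750 zł
  31,000 zł × 29% = 8,990 zł
  → 19,640 zł

Alternative minimum tax:
  Base (adjusted book income): 171,000 zł
  Exemption: 171,000 zł ≤ 171,000 zł, so full 78,000 zł applies
  Base: 171,000 zł − 78,000 zł = 93,000 zł
  93,000 zł × 26% = 24,180 zł

Excess of alternative minimum tax over regular income tax: 24,180 zł − 19,640 zł = 4,540 zł.

4,540 zł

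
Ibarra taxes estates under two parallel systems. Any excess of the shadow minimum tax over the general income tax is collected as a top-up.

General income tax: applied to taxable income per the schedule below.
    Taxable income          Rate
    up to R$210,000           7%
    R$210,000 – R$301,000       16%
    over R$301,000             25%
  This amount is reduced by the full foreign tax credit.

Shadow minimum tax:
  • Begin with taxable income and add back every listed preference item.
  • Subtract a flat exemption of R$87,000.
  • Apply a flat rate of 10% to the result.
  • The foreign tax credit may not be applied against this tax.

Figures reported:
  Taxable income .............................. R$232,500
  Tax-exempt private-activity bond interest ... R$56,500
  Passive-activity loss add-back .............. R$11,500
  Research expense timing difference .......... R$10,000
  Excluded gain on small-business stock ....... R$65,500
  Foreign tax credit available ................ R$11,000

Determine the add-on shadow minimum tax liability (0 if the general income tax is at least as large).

Shadow minimum tax:
  Adjusted income: R$232,500 + R$56,500 + R$11,500 + R$10,000 + R$65,500 = R$376,000
  Less exemption R$87,000 → base R$289,000
  R$289,000 × 10% = R$28,900

General income tax:
  R$210,000 × 7% = R$14,700
  R$22,500 × 16% = R$3,600
  → R$18,300
  Less foreign tax credit R$11,000 → R$7,300

Excess of shadow minimum tax over general income tax: R$28,900 − R$7,300 = R$21,600.

R$21,600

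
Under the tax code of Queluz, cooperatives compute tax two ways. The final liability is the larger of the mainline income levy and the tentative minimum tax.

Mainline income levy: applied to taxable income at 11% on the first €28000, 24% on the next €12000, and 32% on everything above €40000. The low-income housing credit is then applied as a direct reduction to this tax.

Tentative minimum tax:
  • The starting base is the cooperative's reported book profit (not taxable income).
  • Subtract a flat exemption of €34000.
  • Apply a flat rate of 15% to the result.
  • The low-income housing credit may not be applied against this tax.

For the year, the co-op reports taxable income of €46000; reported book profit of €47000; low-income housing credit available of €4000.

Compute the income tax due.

Mainline income levy:
  €28000 × 11% = €3080
  €12000 × 24% = €2880
  €6000 × 32% = €1920
  → €7880
  Less low-income housing credit €4000 → €3880

Tentative minimum tax:
  Base (reported book profit): €47000
  Less exemption €34000 → base €13000
  €13000 × 15% = €1950

€3880 > €1950, so the mainline income levy governs.

€3880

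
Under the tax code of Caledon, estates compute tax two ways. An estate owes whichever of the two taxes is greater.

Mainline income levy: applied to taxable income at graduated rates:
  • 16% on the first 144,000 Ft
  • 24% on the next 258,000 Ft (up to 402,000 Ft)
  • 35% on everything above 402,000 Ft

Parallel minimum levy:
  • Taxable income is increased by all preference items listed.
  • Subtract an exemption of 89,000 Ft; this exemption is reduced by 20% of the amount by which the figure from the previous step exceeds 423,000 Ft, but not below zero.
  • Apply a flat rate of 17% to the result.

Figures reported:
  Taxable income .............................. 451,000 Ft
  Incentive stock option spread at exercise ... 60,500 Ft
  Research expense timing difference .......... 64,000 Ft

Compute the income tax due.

102,110 Ft

Mainline income levy:
  144,000 Ft × 16% = 23,040 Ft
  258,000 Ft × 24% = 61,920 Ft
  49,000 Ft × 35% = 17,150 Ft
  → 102,110 Ft

Parallel minimum levy:
  Adjusted income: 451,000 Ft + 60,500 Ft + 64,000 Ft = 575,500 Ft
  Exemption: 89,000 Ft − 20% × (575,500 Ft − 423,000 Ft) = 89,000 Ft − 30,500 Ft = 58,500 Ft
  Base: 575,500 Ft − 58,500 Ft = 517,000 Ft
  517,000 Ft × 17% = 87,890 Ft

102,110 Ft > 87,890 Ft, so the mainline income levy governs.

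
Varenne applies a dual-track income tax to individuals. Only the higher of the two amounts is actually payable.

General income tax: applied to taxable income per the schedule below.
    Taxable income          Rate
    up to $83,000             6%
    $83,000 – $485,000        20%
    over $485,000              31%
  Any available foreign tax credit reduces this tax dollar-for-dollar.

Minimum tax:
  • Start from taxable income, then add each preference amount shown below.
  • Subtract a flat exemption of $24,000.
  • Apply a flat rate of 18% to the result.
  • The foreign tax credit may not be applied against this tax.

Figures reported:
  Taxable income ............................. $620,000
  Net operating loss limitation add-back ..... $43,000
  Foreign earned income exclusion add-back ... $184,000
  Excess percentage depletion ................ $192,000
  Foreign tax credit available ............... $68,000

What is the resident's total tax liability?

$182,700

General income tax:
  $83,000 × 6% = $4,980
  $402,000 × 20% = $80,400
  $135,000 × 31% = $41,850
  → $127,230
  Less foreign tax credit $68,000 → $59,230

Minimum tax:
  Adjusted income: $620,000 + $43,000 + $184,000 + $192,000 = $1,039,000
  Less exemption $24,000 → base $1,015,000
  $1,015,000 × 18% = $182,700

$182,700 > $59,230, so the minimum tax is the binding amount.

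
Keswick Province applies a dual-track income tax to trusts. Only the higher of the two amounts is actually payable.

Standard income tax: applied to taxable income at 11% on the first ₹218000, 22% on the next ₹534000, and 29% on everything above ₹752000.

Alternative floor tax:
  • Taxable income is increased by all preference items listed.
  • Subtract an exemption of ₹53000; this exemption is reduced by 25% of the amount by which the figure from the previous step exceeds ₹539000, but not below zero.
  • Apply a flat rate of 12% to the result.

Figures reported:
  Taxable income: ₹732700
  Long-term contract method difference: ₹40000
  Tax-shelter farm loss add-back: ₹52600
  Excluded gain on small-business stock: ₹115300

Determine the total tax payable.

Standard income tax:
  ₹218000 × 11% = ₹23980
  ₹514700 × 22% = ₹113234
  → ₹137214

Alternative floor tax:
  Adjusted income: ₹732700 + ₹40000 + ₹52600 + ₹115300 = ₹940600
  Exemption: 25% × (₹940600 − ₹539000) = ₹100400 ≥ ₹53000, so the exemption is fully phased out
  Base: ₹940600 − ₹0 = ₹940600
  ₹940600 × 12% = ₹112872

₹137214 > ₹112872, so the standard income tax governs.

₹137214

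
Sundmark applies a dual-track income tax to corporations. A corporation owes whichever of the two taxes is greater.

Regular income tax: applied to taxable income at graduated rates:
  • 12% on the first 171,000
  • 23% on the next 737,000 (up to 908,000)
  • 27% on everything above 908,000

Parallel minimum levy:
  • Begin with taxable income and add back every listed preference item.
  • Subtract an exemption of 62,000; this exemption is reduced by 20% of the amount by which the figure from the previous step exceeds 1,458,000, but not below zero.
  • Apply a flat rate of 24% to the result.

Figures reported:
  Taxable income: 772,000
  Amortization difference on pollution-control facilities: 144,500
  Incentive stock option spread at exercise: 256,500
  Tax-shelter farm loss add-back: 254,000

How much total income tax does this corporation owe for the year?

327,600

Parallel minimum levy:
  Adjusted income: 772,000 + 144,500 + 256,500 + 254,000 = 1,427,000
  Exemption: 1,427,000 ≤ 1,458,000, so full 62,000 applies
  Base: 1,427,000 − 62,000 = 1,365,000
  1,365,000 × 24% = 327,600

Regular income tax:
  171,000 × 12% = 20,520
  601,000 × 23% = 138,230
  → 158,750

327,600 > 158,750, so the parallel minimum levy is the binding amount.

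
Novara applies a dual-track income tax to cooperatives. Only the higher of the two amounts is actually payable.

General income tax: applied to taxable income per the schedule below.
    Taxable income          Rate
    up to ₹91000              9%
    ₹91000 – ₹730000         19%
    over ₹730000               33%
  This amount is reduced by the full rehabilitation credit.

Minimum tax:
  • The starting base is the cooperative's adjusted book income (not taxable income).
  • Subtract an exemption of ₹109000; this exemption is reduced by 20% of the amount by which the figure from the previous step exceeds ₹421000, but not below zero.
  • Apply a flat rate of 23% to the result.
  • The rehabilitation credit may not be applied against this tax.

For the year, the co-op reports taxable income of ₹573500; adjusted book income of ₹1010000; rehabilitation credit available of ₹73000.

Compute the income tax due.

₹232300

General income tax:
  ₹91000 × 9% = ₹8190
  ₹482500 × 19% = ₹91675
  → ₹99865
  Less rehabilitation credit ₹73000 → ₹26865

Minimum tax:
  Base (adjusted book income): ₹1010000
  Exemption: 20% × (₹1010000 − ₹421000) = ₹117800 ≥ ₹109000, so the exemption is fully phased out
  Base: ₹1010000 − ₹0 = ₹1010000
  ₹1010000 × 23% = ₹232300

₹232300 > ₹26865, so the minimum tax is the binding amount.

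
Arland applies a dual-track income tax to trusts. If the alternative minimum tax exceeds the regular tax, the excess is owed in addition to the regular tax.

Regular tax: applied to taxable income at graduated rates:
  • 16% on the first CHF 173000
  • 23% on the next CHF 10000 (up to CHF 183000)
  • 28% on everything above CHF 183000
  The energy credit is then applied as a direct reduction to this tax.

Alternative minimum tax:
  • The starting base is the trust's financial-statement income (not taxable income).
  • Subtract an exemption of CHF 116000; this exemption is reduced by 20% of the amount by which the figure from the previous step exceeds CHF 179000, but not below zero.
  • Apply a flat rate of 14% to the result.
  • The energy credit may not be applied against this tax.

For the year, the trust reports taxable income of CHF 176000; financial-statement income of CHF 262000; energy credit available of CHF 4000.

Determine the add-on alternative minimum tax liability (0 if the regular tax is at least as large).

Alternative minimum tax:
  Base (financial-statement income): CHF 262000
  Exemption: CHF 116000 − 20% × (CHF 262000 − CHF 179000) = CHF 116000 − CHF 16600 = CHF 99400
  Base: CHF 262000 − CHF 99400 = CHF 162600
  CHF 162600 × 14% = CHF 22764

Regular tax:
  CHF 173000 × 16% = CHF 27680
  CHF 3000 × 23% = CHF 690
  → CHF 28370
  Less energy credit CHF 4000 → CHF 24370

CHF 22764 ≤ CHF 24370, so no add-on is due.

CHF 0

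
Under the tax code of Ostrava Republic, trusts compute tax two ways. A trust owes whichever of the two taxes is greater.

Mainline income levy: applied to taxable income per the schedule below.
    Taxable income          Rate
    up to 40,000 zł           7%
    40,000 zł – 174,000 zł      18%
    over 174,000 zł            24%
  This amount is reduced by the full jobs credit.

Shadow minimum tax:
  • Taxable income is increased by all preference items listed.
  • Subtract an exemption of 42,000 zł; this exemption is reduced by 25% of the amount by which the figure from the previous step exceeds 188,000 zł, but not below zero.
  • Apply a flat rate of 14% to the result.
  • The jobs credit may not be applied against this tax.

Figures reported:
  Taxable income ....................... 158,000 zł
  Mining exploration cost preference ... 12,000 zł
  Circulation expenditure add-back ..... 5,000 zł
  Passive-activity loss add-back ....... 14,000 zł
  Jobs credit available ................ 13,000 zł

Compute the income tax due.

20,615 zł

Mainline income levy:
  40,000 zł × 7% = 2,800 zł
  118,000 zł × 18% = 21,240 zł
  → 24,040 zł
  Less jobs credit 13,000 zł → 11,040 zł

Shadow minimum tax:
  Adjusted income: 158,000 zł + 12,000 zł + 5,000 zł + 14,000 zł = 189,000 zł
  Exemption: 42,000 zł − 25% × (189,000 zł − 188,000 zł) = 42,000 zł − 250 zł = 41,750 zł
  Base: 189,000 zł − 41,750 zł = 147,250 zł
  147,250 zł × 14% = 20,615 zł

20,615 zł > 11,040 zł, so the shadow minimum tax is the binding amount.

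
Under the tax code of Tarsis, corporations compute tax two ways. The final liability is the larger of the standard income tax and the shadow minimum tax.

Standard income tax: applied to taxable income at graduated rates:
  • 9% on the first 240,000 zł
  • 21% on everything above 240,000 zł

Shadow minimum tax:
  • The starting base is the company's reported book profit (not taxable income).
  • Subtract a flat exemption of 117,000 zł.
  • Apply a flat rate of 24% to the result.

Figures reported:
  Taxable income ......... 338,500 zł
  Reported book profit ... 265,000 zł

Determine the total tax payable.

Shadow minimum tax:
  Base (reported book profit): 265,000 zł
  Less exemption 117,000 zł → base 148,000 zł
  148,000 zł × 24% = 35,520 zł

Standard income tax:
  240,000 zł × 9% = 21,600 zł
  98,500 zł × 21% = 20,685 zł
  → 42,285 zł

42,285 zł > 35,520 zł, so the standard income tax governs.

42,285 zł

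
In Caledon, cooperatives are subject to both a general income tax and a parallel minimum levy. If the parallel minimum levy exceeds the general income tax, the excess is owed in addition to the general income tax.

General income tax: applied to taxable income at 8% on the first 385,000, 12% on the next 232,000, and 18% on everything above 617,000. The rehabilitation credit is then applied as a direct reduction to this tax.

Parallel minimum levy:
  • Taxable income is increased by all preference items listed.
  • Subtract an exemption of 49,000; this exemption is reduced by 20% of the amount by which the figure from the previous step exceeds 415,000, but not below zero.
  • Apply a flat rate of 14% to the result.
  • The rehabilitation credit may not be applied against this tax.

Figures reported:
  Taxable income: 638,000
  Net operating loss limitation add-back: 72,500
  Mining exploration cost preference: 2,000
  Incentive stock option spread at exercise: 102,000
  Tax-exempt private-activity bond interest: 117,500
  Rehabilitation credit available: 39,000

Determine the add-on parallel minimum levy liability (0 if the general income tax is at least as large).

Parallel minimum levy:
  Adjusted income: 638,000 + 72,500 + 2,000 + 102,000 + 117,500 = 932,000
  Exemption: 20% × (932,000 − 415,000) = 103,400 ≥ 49,000, so the exemption is fully phased out
  Base: 932,000 − 0 = 932,000
  932,000 × 14% = 130,480

General income tax:
  385,000 × 8% = 30,800
  232,000 × 12% = 27,840
  21,000 × 18% = 3,780
  → 62,420
  Less rehabilitation credit 39,000 → 23,420

Excess of parallel minimum levy over general income tax: 130,480 − 23,420 = 107,060.

107,060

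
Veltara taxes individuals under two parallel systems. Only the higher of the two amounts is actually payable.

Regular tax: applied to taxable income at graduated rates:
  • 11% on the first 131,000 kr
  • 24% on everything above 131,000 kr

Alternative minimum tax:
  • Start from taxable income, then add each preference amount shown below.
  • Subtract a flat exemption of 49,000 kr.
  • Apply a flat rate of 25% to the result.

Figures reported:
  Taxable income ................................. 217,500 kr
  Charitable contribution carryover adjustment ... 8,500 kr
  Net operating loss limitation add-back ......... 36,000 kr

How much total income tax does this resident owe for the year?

Regular tax:
  131,000 kr × 11% = 14,410 kr
  86,500 kr × 24% = 20,760 kr
  → 35,170 kr

Alternative minimum tax:
  Adjusted income: 217,500 kr + 8,500 kr + 36,000 kr = 262,000 kr
  Less exemption 49,000 kr → base 213,000 kr
  213,000 kr × 25% = 53,250 kr

53,250 kr > 35,170 kr, so the alternative minimum tax is the binding amount.

53,250 kr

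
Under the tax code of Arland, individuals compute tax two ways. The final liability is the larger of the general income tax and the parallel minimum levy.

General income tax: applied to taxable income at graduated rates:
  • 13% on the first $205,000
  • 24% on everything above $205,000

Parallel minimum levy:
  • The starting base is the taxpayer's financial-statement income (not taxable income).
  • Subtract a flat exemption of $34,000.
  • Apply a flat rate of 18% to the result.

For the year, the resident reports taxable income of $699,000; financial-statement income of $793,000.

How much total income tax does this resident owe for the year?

Parallel minimum levy:
  Base (financial-statement income): $793,000
  Less exemption $34,000 → base $759,000
  $759,000 × 18% = $136,620

General income tax:
  $205,000 × 13% = $26,650
  $494,000 × 24% = $118,560
  → $145,210

$145,210 > $136,620, so the general income tax governs.

$145,210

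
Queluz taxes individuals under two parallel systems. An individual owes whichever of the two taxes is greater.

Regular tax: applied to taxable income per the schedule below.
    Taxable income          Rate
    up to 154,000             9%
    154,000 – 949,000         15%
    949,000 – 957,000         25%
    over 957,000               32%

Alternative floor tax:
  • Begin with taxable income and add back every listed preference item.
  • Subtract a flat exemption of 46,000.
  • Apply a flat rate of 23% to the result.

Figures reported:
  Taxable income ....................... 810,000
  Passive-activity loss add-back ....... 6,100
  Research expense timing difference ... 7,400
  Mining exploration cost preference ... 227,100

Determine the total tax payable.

231,058

Alternative floor tax:
  Adjusted income: 810,000 + 6,100 + 7,400 + 227,100 = 1,050,600
  Less exemption 46,000 → base 1,004,600
  1,004,600 × 23% = 231,058

Regular tax:
  154,000 × 9% = 13,860
  656,000 × 15% = 98,400
  → 112,260

231,058 > 112,260, so the alternative floor tax is the binding amount.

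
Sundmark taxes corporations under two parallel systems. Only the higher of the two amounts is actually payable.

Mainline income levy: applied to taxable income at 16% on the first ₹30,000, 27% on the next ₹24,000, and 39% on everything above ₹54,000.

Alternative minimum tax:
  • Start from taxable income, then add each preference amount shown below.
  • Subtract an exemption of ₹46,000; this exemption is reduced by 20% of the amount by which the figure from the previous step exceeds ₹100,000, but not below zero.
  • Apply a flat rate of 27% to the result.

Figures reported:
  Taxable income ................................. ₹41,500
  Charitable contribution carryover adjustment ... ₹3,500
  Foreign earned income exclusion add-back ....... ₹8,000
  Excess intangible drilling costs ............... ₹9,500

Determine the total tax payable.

Alternative minimum tax:
  Adjusted income: ₹41,500 + ₹3,500 + ₹8,000 + ₹9,500 = ₹62,500
  Exemption: ₹62,500 ≤ ₹100,000, so full ₹46,000 applies
  Base: ₹62,500 − ₹46,000 = ₹16,500
  ₹16,500 × 27% = ₹4,455

Mainline income levy:
  ₹30,000 × 16% = ₹4,800
  ₹11,500 × 27% = ₹3,105
  → ₹7,905

₹7,905 > ₹4,455, so the mainline income levy governs.

₹7,905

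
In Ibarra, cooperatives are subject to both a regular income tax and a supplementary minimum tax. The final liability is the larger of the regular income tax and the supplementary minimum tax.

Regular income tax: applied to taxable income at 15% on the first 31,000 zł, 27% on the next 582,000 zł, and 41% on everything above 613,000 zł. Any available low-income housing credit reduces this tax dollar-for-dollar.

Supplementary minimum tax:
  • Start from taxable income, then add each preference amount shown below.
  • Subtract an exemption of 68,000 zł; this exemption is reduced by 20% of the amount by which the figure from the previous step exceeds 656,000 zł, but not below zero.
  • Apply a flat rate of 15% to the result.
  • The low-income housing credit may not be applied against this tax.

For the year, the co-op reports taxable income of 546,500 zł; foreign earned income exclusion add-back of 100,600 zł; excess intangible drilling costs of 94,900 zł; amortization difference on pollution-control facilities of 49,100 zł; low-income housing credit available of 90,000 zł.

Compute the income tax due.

112,518 zł

Regular income tax:
  31,000 zł × 15% = 4,650 zł
  515,500 zł × 27% = 139,185 zł
  → 143,835 zł
  Less low-income housing credit 90,000 zł → 53,835 zł

Supplementary minimum tax:
  Adjusted income: 546,500 zł + 100,600 zł + 94,900 zł + 49,100 zł = 791,100 zł
  Exemption: 68,000 zł − 20% × (791,100 zł − 656,000 zł) = 68,000 zł − 27,020 zł = 40,980 zł
  Base: 791,100 zł − 40,980 zł = 750,120 zł
  750,120 zł × 15% = 112,518 zł

112,518 zł > 53,835 zł, so the supplementary minimum tax is the binding amount.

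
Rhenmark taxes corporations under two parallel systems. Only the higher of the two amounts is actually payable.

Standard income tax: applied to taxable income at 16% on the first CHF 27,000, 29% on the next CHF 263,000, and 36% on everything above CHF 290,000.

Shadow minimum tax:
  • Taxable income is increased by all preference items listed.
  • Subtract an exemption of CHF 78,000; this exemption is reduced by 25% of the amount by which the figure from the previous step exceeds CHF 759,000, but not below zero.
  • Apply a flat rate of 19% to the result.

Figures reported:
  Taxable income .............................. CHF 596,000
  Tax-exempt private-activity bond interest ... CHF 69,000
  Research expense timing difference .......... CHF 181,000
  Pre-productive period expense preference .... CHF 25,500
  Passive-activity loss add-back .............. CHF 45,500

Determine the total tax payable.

Standard income tax:
  CHF 27,000 × 16% = CHF 4,320
  CHF 263,000 × 29% = CHF 76,270
  CHF 306,000 × 36% = CHF 110,160
  → CHF 190,750

Shadow minimum tax:
  Adjusted income: CHF 596,000 + CHF 69,000 + CHF 181,000 + CHF 25,500 + CHF 45,500 = CHF 917,000
  Exemption: CHF 78,000 − 25% × (CHF 917,000 − CHF 759,000) = CHF 78,000 − CHF 39,500 = CHF 38,500
  Base: CHF 917,000 − CHF 38,500 = CHF 878,500
  CHF 878,500 × 19% = CHF 166,915

CHF 190,750 > CHF 166,915, so the standard income tax governs.

CHF 190,750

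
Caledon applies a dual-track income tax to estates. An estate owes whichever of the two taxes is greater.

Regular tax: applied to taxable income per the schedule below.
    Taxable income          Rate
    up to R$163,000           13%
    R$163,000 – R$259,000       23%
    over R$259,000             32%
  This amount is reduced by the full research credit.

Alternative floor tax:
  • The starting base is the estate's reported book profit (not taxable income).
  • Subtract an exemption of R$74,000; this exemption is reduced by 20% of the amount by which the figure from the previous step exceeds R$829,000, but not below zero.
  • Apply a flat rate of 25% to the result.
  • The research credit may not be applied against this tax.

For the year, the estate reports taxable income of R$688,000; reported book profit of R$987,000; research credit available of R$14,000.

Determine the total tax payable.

Alternative floor tax:
  Base (reported book profit): R$987,000
  Exemption: R$74,000 − 20% × (R$987,000 − R$829,000) = R$74,000 − R$31,600 = R$42,400
  Base: R$987,000 − R$42,400 = R$944,600
  R$944,600 × 25% = R$236,150

Regular tax:
  R$163,000 × 13% = R$21,190
  R$96,000 × 23% = R$22,080
  R$429,000 × 32% = R$137,280
  → R$180,550
  Less research credit R$14,000 → R$166,550

R$236,150 > R$166,550, so the alternative floor tax is the binding amount.

R$236,150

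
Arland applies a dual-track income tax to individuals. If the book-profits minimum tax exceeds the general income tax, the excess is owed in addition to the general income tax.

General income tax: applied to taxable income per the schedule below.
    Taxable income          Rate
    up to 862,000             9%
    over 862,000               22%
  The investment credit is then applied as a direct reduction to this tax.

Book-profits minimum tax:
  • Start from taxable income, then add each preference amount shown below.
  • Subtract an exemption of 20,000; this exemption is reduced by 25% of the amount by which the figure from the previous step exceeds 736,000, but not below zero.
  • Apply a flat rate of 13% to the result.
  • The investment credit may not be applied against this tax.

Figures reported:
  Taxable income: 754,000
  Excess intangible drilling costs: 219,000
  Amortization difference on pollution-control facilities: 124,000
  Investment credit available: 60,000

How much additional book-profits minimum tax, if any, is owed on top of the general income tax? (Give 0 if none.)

134,750

General income tax:
  754,000 × 9% = 67,860
  Less investment credit 60,000 → 7,860

Book-profits minimum tax:
  Adjusted income: 754,000 + 219,000 + 124,000 = 1,097,000
  Exemption: 25% × (1,097,000 − 736,000) = 90,250 ≥ 20,000, so the exemption is fully phased out
  Base: 1,097,000 − 0 = 1,097,000
  1,097,000 × 13% = 142,610

Excess of book-profits minimum tax over general income tax: 142,610 − 7,860 = 134,750.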